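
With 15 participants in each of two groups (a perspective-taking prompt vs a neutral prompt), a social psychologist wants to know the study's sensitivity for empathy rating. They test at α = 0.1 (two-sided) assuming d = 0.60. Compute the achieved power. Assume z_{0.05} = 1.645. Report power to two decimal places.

For two equal groups, power = Φ(d·√(n/2) − z_{α/2}).
d·√(n/2) = 0.60 × √(15/2) = 0.60 × 2.739 = 1.643.
z_β = 1.643 − 1.645 = -0.002.
Power = Φ(-0.002) = 0.499.

power ≈ 0.50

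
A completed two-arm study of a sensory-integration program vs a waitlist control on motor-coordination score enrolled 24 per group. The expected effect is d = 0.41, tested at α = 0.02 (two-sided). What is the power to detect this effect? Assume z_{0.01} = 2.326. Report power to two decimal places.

For two equal groups, power = Φ(d·√(n/2) − z_{α/2}).
d·√(n/2) = 0.41 × √(24/2) = 0.41 × 3.464 = 1.420.
z_β = 1.420 − 2.326 = -0.906.
Power = Φ(-0.906) = 0.183.

power ≈ 0.18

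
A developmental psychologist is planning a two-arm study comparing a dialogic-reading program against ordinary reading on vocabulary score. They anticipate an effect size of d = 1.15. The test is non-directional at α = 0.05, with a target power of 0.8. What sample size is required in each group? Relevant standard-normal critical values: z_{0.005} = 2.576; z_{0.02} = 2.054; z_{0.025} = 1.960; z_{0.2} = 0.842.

For two independent groups with equal n: n = 2·((z_{α/2} + z_β) / d)².
z_{α/2} + z_β = 1.960 + 0.842 = 2.802.
n = 2 × (2.802 / 1.15)² = 2 × 2.437² = 2 × 5.94 = 11.9.
Round up to the next whole participant.

n = 12 per group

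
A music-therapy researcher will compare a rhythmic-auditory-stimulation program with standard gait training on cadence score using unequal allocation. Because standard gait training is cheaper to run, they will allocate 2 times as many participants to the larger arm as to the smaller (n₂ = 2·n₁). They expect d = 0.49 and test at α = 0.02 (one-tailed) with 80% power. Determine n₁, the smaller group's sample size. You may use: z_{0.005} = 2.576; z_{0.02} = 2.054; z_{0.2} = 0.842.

With allocation ratio k = n₂/n₁ = 2, Var(x̄₁−x̄₂) = σ²(1/n₁ + 1/(k·n₁)) = σ²·(k+1)/(k·n₁).
So n₁ = (1 + 1/k)·((z_{α} + z_β)/d)² = 1.500 × (2.896/0.49)².
n₁ = 1.500 × 34.93 = 52.4.
Round up: n₁ = 53, giving n₂ = 2 × 53 = 106.

n₁ = 53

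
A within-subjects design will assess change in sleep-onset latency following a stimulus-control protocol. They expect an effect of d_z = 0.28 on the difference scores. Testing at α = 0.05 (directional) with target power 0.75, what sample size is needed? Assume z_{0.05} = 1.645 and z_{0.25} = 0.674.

For a paired (one-sample on differences) test: n = ((z_{α} + z_β) / d)².
z_{α} + z_β = 1.645 + 0.674 = 2.319.
n = (2.319 / 0.28)² = 8.282² = 68.59.
Round up.

n = 69 pairs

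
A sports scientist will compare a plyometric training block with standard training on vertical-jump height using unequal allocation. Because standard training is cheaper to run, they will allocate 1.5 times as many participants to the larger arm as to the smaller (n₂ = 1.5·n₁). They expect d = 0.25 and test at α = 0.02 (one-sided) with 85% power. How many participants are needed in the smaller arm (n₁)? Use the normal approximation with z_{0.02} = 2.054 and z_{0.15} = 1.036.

With allocation ratio k = n₂/n₁ = 1.5, Var(x̄₁−x̄₂) = σ²(1/n₁ + 1/(k·n₁)) = σ²·(k+1)/(k·n₁).
So n₁ = (1 + 1/k)·((z_{α} + z_β)/d)² = 1.667 × (3.090/0.25)².
n₁ = 1.667 × 152.77 = 254.6.
Round up: n₁ = 255, giving n₂ = ⌈1.5 × 255⌉ = ⌈382.5⌉ = 383.

n₁ = 255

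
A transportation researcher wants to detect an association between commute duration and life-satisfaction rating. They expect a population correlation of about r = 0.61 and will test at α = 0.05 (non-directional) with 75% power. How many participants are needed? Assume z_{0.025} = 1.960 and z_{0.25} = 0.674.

Fisher's z: C = ½·ln((1+r)/(1−r)) = ½·ln(4.1282) = 0.7089.
n = ((z_{α/2} + z_β)/C)² + 3.
(1.960 + 0.674) / 0.7089 = 2.634 / 0.7089 = 3.716.
n = 3.716² + 3 = 13.81 + 3 = 16.8.
Round up.

n = 17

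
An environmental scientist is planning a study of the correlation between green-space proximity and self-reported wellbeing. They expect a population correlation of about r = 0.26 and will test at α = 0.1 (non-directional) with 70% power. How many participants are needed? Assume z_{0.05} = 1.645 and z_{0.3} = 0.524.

n = 70

Fisher's z: C = ½·ln((1+r)/(1−r)) = ½·ln(1.7027) = 0.2661.
n = ((z_{α/2} + z_β)/C)² + 3.
(1.645 + 0.524) / 0.2661 = 2.169 / 0.2661 = 8.151.
n = 8.151² + 3 = 66.44 + 3 = 69.4.
Round up.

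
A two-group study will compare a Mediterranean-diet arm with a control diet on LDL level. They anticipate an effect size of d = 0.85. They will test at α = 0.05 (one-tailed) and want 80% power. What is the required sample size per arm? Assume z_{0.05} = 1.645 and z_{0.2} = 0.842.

For two independent groups with equal n: n = 2·((z_{α} + z_β) / d)².
z_{α} + z_β = 1.645 + 0.842 = 2.487.
n = 2 × (2.487 / 0.85)² = 2 × 2.926² = 2 × 8.56 = 17.1.
Round up to the next whole participant.

n = 18 per group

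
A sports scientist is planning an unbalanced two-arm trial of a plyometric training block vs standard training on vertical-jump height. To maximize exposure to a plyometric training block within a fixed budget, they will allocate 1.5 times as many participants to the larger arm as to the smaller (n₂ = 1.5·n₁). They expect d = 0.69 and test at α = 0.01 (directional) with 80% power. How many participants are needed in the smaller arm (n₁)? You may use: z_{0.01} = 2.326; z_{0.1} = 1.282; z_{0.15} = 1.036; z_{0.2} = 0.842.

With allocation ratio k = n₂/n₁ = 1.5, Var(x̄₁−x̄₂) = σ²(1/n₁ + 1/(k·n₁)) = σ²·(k+1)/(k·n₁).
So n₁ = (1 + 1/k)·((z_{α} + z_β)/d)² = 1.667 × (3.168/0.69)².
n₁ = 1.667 × 21.08 = 35.1.
Round up: n₁ = 36, giving n₂ = 1.5 × 36 = 54.

n₁ = 36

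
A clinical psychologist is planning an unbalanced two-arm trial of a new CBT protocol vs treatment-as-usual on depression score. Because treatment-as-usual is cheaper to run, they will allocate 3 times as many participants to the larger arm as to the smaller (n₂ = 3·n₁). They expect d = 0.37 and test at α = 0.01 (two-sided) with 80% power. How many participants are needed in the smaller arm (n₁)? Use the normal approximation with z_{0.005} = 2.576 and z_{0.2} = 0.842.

With allocation ratio k = n₂/n₁ = 3, Var(x̄₁−x̄₂) = σ²(1/n₁ + 1/(k·n₁)) = σ²·(k+1)/(k·n₁).
So n₁ = (1 + 1/k)·((z_{α/2} + z_β)/d)² = 1.333 × (3.418/0.37)².
n₁ = 1.333 × 85.34 = 113.8.
Round up: n₁ = 114, giving n₂ = 3 × 114 = 342.

n₁ = 114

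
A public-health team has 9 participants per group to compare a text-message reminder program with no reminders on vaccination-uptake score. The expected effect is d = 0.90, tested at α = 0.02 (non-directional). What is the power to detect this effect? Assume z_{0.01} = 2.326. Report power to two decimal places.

For two equal groups, power = Φ(d·√(n/2) − z_{α/2}).
d·√(n/2) = 0.90 × √(9/2) = 0.90 × 2.121 = 1.909.
z_β = 1.909 − 2.326 = -0.417.
Power = Φ(-0.417) = 0.338.

power ≈ 0.34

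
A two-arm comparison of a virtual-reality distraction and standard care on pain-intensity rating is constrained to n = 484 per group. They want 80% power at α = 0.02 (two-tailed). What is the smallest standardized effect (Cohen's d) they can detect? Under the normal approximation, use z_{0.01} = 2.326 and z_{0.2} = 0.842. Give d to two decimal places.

d_min ≈ 0.20

For two independent groups of n = 484 each: d_min = (z_{α/2} + z_β)·√(2/n).
z-sum = 2.326 + 0.842 = 3.168.
d_min = 3.168 × √(2/484) = 3.168 × 0.0643 = 0.204.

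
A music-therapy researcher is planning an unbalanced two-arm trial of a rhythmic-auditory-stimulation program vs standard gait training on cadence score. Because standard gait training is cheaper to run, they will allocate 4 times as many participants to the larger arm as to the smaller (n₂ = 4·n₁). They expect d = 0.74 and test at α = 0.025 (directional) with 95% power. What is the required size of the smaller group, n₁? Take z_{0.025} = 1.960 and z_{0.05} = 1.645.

With allocation ratio k = n₂/n₁ = 4, Var(x̄₁−x̄₂) = σ²(1/n₁ + 1/(k·n₁)) = σ²·(k+1)/(k·n₁).
So n₁ = (1 + 1/k)·((z_{α} + z_β)/d)² = 1.250 × (3.605/0.74)².
n₁ = 1.250 × 23.73 = 29.7.
Round up: n₁ = 30, giving n₂ = 4 × 30 = 120.

n₁ = 30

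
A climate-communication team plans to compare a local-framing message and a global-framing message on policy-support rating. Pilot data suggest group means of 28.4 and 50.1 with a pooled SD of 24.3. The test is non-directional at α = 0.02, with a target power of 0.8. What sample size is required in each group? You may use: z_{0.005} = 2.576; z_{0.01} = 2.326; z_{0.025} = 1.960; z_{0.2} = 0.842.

Cohen's d = |M₁ − M₂| / SD_pooled = |28.4 − 50.1| / 24.3 = 21.7 / 24.3 = 0.893.
For two independent groups with equal n: n = 2·((z_{α/2} + z_β) / d)².
z_{α/2} + z_β = 2.326 + 0.842 = 3.168.
n = 2 × (3.168 / 0.893)² = 2 × 3.548² = 2 × 12.59 = 25.2.
Round up to the next whole participant.

n = 26 per group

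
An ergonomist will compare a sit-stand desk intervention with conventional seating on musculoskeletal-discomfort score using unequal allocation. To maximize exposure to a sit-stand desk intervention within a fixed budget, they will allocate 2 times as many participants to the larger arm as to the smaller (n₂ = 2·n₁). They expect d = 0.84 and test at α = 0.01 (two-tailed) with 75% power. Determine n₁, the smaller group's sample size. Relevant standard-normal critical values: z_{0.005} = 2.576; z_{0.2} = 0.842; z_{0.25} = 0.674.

With allocation ratio k = n₂/n₁ = 2, Var(x̄₁−x̄₂) = σ²(1/n₁ + 1/(k·n₁)) = σ²·(k+1)/(k·n₁).
So n₁ = (1 + 1/k)·((z_{α/2} + z_β)/d)² = 1.500 × (3.250/0.84)².
n₁ = 1.500 × 14.97 = 22.5.
Round up: n₁ = 23, giving n₂ = 2 × 23 = 46.

n₁ = 23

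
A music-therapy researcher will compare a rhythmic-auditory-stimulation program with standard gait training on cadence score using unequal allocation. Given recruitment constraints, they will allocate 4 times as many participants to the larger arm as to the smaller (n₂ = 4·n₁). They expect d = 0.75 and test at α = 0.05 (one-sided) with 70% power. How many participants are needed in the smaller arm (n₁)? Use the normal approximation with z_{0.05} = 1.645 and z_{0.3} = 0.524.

n₁ = 11

With allocation ratio k = n₂/n₁ = 4, Var(x̄₁−x̄₂) = σ²(1/n₁ + 1/(k·n₁)) = σ²·(k+1)/(k·n₁).
So n₁ = (1 + 1/k)·((z_{α} + z_β)/d)² = 1.250 × (2.169/0.75)².
n₁ = 1.250 × 8.36 = 10.5.
Round up: n₁ = 11, giving n₂ = 4 × 11 = 44.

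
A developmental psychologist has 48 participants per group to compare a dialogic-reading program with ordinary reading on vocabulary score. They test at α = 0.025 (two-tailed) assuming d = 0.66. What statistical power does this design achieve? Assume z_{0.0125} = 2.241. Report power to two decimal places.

power ≈ 0.84

For two equal groups, power = Φ(d·√(n/2) − z_{α/2}).
d·√(n/2) = 0.66 × √(48/2) = 0.66 × 4.899 = 3.233.
z_β = 3.233 − 2.241 = 0.992.
Power = Φ(0.992) = 0.839.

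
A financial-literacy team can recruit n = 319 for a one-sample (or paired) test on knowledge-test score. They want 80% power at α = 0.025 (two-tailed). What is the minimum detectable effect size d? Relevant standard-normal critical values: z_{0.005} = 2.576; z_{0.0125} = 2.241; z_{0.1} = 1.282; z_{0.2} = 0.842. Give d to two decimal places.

d_min ≈ 0.17

For a single sample (or paired design) of n = 319: d_min = (z_{α/2} + z_β)/√n.
z-sum = 2.241 + 0.842 = 3.083.
d_min = 3.083 / √319 = 3.083 / 17.861 = 0.173.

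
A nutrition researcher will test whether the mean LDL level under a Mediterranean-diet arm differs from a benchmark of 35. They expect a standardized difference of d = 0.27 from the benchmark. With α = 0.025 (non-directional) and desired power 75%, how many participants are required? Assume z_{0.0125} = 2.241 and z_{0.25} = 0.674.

For a one-sample test: n = ((z_{α/2} + z_β) / d)².
z_{α/2} + z_β = 2.241 + 0.674 = 2.915.
n = (2.915 / 0.27)² = 10.796² = 116.56.
Round up.

n = 117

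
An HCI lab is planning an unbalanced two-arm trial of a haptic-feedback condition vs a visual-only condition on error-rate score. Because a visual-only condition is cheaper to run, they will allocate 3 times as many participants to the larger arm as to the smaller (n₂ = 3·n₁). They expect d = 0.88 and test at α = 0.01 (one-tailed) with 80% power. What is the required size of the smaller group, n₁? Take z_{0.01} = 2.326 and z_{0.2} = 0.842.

n₁ = 18

With allocation ratio k = n₂/n₁ = 3, Var(x̄₁−x̄₂) = σ²(1/n₁ + 1/(k·n₁)) = σ²·(k+1)/(k·n₁).
So n₁ = (1 + 1/k)·((z_{α} + z_β)/d)² = 1.333 × (3.168/0.88)².
n₁ = 1.333 × 12.96 = 17.3.
Round up: n₁ = 18, giving n₂ = 3 × 18 = 54.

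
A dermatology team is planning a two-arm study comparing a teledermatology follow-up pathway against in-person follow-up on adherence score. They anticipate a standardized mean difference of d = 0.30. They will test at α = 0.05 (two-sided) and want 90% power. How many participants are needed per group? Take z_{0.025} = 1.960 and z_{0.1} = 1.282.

n = 234 per group

For two independent groups with equal n: n = 2·((z_{α/2} + z_β) / d)².
z_{α/2} + z_β = 1.960 + 1.282 = 3.242.
n = 2 × (3.242 / 0.30)² = 2 × 10.807² = 2 × 116.78 = 233.6.
Round up to the next whole participant.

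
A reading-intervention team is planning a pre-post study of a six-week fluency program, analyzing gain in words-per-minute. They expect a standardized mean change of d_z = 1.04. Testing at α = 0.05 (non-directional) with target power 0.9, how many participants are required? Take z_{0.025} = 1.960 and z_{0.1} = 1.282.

n = 10 pairs

For a paired (one-sample on differences) test: n = ((z_{α/2} + z_β) / d)².
z_{α/2} + z_β = 1.960 + 1.282 = 3.242.
n = (3.242 / 1.04)² = 3.117² = 9.72.
Round up.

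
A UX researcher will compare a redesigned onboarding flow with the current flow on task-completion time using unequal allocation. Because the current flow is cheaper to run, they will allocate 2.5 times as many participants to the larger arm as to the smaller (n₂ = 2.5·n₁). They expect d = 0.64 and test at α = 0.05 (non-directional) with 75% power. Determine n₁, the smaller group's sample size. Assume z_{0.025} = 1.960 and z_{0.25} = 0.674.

n₁ = 24

With allocation ratio k = n₂/n₁ = 2.5, Var(x̄₁−x̄₂) = σ²(1/n₁ + 1/(k·n₁)) = σ²·(k+1)/(k·n₁).
So n₁ = (1 + 1/k)·((z_{α/2} + z_β)/d)² = 1.400 × (2.634/0.64)².
n₁ = 1.400 × 16.94 = 23.7.
Round up: n₁ = 24, giving n₂ = 2.5 × 24 = 60.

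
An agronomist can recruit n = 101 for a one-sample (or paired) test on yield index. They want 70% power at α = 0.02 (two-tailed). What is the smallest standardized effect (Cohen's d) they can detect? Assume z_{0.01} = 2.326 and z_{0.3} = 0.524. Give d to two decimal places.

For a single sample (or paired design) of n = 101: d_min = (z_{α/2} + z_β)/√n.
z-sum = 2.326 + 0.524 = 2.850.
d_min = 2.850 / √101 = 2.850 / 10.050 = 0.284.

d_min ≈ 0.28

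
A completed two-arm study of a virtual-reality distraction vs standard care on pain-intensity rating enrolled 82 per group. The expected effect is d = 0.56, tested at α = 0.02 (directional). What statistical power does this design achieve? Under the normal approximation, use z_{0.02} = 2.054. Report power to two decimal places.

power ≈ 0.94

For two equal groups, power = Φ(d·√(n/2) − z_{α}).
d·√(n/2) = 0.56 × √(82/2) = 0.56 × 6.403 = 3.586.
z_β = 3.586 − 2.054 = 1.532.
Power = Φ(1.532) = 0.937.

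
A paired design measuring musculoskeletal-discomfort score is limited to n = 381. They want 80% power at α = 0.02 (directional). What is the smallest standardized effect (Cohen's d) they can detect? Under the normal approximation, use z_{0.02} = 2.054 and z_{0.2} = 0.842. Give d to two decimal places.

For a single sample (or paired design) of n = 381: d_min = (z_{α} + z_β)/√n.
z-sum = 2.054 + 0.842 = 2.896.
d_min = 2.896 / √381 = 2.896 / 19.519 = 0.148.

d_min ≈ 0.15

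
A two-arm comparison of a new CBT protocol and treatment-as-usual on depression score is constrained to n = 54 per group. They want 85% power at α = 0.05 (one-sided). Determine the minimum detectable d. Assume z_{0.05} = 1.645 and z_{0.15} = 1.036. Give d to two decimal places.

For two independent groups of n = 54 each: d_min = (z_{α} + z_β)·√(2/n).
z-sum = 1.645 + 1.036 = 2.681.
d_min = 2.681 × √(2/54) = 2.681 × 0.1925 = 0.516.

d_min ≈ 0.52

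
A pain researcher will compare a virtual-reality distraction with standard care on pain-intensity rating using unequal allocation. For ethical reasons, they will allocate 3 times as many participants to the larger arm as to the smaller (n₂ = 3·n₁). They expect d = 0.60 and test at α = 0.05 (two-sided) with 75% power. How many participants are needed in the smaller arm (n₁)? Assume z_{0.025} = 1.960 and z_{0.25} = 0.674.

n₁ = 26

With allocation ratio k = n₂/n₁ = 3, Var(x̄₁−x̄₂) = σ²(1/n₁ + 1/(k·n₁)) = σ²·(k+1)/(k·n₁).
So n₁ = (1 + 1/k)·((z_{α/2} + z_β)/d)² = 1.333 × (2.634/0.60)².
n₁ = 1.333 × 19.27 = 25.7.
Round up: n₁ = 26, giving n₂ = 3 × 26 = 78.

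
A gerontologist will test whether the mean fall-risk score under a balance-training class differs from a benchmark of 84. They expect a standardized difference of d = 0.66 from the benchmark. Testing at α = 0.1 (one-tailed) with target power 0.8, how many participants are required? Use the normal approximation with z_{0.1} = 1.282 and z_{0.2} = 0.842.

n = 11

For a one-sample test: n = ((z_{α} + z_β) / d)².
z_{α} + z_β = 1.282 + 0.842 = 2.124.
n = (2.124 / 0.66)² = 3.218² = 10.36.
Round up.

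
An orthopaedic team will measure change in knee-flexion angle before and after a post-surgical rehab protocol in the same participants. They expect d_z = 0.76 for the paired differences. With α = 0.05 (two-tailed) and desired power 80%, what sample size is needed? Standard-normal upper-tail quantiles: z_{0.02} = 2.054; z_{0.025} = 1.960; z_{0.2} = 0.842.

n = 14 pairs

For a paired (one-sample on differences) test: n = ((z_{α/2} + z_β) / d)².
z_{α/2} + z_β = 1.960 + 0.842 = 2.802.
n = (2.802 / 0.76)² = 3.687² = 13.59.
Round up.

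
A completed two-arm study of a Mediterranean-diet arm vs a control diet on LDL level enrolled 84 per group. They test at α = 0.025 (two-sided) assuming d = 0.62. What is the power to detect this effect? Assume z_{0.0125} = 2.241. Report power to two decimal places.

For two equal groups, power = Φ(d·√(n/2) − z_{α/2}).
d·√(n/2) = 0.62 × √(84/2) = 0.62 × 6.481 = 4.018.
z_β = 4.018 − 2.241 = 1.777.
Power = Φ(1.777) = 0.962.

power ≈ 0.96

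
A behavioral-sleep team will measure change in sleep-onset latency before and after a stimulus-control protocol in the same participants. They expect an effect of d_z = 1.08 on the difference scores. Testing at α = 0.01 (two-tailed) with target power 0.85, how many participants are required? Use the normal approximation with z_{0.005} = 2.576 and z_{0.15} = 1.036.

For a paired (one-sample on differences) test: n = ((z_{α/2} + z_β) / d)².
z_{α/2} + z_β = 2.576 + 1.036 = 3.612.
n = (3.612 / 1.08)² = 3.344² = 11.19.
Round up.

n = 12 pairs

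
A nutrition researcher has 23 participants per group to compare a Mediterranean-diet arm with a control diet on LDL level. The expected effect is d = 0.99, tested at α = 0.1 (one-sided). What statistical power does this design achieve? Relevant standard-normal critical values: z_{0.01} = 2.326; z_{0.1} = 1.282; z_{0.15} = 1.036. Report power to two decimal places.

For two equal groups, power = Φ(d·√(n/2) − z_{α}).
d·√(n/2) = 0.99 × √(23/2) = 0.99 × 3.391 = 3.357.
z_β = 3.357 − 1.282 = 2.075.
Power = Φ(2.075) = 0.981.

power ≈ 0.98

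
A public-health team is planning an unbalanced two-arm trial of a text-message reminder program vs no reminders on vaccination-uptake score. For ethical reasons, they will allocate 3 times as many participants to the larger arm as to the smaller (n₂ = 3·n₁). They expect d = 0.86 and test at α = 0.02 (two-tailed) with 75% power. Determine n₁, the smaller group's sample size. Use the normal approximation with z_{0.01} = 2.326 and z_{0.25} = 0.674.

With allocation ratio k = n₂/n₁ = 3, Var(x̄₁−x̄₂) = σ²(1/n₁ + 1/(k·n₁)) = σ²·(k+1)/(k·n₁).
So n₁ = (1 + 1/k)·((z_{α/2} + z_β)/d)² = 1.333 × (3.000/0.86)².
n₁ = 1.333 × 12.17 = 16.2.
Round up: n₁ = 17, giving n₂ = 3 × 17 = 51.

n₁ = 17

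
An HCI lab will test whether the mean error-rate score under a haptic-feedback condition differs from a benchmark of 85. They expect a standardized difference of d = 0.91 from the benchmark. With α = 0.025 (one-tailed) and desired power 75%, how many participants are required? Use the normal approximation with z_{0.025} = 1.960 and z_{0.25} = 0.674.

For a one-sample test: n = ((z_{α} + z_β) / d)².
z_{α} + z_β = 1.960 + 0.674 = 2.634.
n = (2.634 / 0.91)² = 2.895² = 8.38.
Round up.

n = 9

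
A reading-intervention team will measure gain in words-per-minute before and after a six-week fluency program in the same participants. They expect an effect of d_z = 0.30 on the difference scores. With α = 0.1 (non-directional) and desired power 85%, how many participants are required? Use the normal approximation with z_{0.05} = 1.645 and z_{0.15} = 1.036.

n = 80 pairs

For a paired (one-sample on differences) test: n = ((z_{α/2} + z_β) / d)².
z_{α/2} + z_β = 1.645 + 1.036 = 2.681.
n = (2.681 / 0.30)² = 8.937² = 79.86.
Round up.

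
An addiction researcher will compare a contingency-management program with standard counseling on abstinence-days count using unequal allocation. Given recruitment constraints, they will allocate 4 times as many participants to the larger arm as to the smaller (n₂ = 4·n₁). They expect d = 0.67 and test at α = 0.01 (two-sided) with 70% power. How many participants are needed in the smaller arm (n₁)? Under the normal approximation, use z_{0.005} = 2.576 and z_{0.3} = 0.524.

n₁ = 27

With allocation ratio k = n₂/n₁ = 4, Var(x̄₁−x̄₂) = σ²(1/n₁ + 1/(k·n₁)) = σ²·(k+1)/(k·n₁).
So n₁ = (1 + 1/k)·((z_{α/2} + z_β)/d)² = 1.250 × (3.100/0.67)².
n₁ = 1.250 × 21.41 = 26.8.
Round up: n₁ = 27, giving n₂ = 4 × 27 = 108.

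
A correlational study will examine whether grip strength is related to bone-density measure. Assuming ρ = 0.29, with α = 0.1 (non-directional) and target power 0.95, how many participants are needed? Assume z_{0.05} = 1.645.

n = 125

Fisher's z: C = ½·ln((1+r)/(1−r)) = ½·ln(1.8169) = 0.2986.
n = ((z_{α/2} + z_β)/C)² + 3.
(1.645 + 1.645) / 0.2986 = 3.290 / 0.2986 = 11.018.
n = 11.018² + 3 = 121.40 + 3 = 124.4.
Round up.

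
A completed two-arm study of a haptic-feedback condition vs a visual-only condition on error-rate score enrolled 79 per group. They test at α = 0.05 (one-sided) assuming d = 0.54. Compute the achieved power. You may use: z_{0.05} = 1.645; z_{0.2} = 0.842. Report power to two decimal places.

For two equal groups, power = Φ(d·√(n/2) − z_{α}).
d·√(n/2) = 0.54 × √(79/2) = 0.54 × 6.285 = 3.394.
z_β = 3.394 − 1.645 = 1.749.
Power = Φ(1.749) = 0.960.

power ≈ 0.96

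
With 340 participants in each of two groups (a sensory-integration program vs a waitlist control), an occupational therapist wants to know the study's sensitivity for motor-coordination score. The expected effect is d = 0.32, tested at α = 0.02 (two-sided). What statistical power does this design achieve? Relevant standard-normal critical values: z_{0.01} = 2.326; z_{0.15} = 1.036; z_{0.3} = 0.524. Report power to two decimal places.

For two equal groups, power = Φ(d·√(n/2) − z_{α/2}).
d·√(n/2) = 0.32 × √(340/2) = 0.32 × 13.038 = 4.172.
z_β = 4.172 − 2.326 = 1.846.
Power = Φ(1.846) = 0.968.

power ≈ 0.97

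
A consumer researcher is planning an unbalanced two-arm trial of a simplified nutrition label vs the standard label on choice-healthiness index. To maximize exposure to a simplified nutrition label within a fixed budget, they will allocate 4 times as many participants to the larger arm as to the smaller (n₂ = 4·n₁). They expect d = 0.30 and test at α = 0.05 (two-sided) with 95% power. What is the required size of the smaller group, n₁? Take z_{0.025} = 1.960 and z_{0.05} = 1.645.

With allocation ratio k = n₂/n₁ = 4, Var(x̄₁−x̄₂) = σ²(1/n₁ + 1/(k·n₁)) = σ²·(k+1)/(k·n₁).
So n₁ = (1 + 1/k)·((z_{α/2} + z_β)/d)² = 1.250 × (3.605/0.30)².
n₁ = 1.250 × 144.40 = 180.5.
Round up: n₁ = 181, giving n₂ = 4 × 181 = 724.

n₁ = 181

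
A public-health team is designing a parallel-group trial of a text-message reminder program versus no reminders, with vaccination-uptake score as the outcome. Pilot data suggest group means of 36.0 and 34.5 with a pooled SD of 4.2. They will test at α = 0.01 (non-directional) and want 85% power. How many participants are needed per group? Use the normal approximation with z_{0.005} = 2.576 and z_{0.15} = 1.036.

n = 205 per group

Cohen's d = |M₁ − M₂| / SD_pooled = |36.0 − 34.5| / 4.2 = 1.5 / 4.2 = 0.357.
For two independent groups with equal n: n = 2·((z_{α/2} + z_β) / d)².
z_{α/2} + z_β = 2.576 + 1.036 = 3.612.
n = 2 × (3.612 / 0.357)² = 2 × 10.118² = 2 × 102.37 = 204.7.
Round up to the next whole participant.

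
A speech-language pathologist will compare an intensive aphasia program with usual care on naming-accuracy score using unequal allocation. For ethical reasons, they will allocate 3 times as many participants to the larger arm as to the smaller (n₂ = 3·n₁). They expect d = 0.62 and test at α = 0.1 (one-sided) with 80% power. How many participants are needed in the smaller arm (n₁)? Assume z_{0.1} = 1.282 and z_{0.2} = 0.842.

n₁ = 16

With allocation ratio k = n₂/n₁ = 3, Var(x̄₁−x̄₂) = σ²(1/n₁ + 1/(k·n₁)) = σ²·(k+1)/(k·n₁).
So n₁ = (1 + 1/k)·((z_{α} + z_β)/d)² = 1.333 × (2.124/0.62)².
n₁ = 1.333 × 11.74 = 15.6.
Round up: n₁ = 16, giving n₂ = 3 × 16 = 48.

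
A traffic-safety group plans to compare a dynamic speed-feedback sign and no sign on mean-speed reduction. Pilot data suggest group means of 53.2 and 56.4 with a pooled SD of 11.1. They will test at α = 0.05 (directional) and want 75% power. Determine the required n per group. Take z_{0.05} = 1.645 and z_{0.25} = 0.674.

n = 130 per group

Cohen's d = |M₁ − M₂| / SD_pooled = |53.2 − 56.4| / 11.1 = 3.2 / 11.1 = 0.288.
For two independent groups with equal n: n = 2·((z_{α} + z_β) / d)².
z_{α} + z_β = 1.645 + 0.674 = 2.319.
n = 2 × (2.319 / 0.288)² = 2 × 8.052² = 2 × 64.84 = 129.7.
Round up to the next whole participant.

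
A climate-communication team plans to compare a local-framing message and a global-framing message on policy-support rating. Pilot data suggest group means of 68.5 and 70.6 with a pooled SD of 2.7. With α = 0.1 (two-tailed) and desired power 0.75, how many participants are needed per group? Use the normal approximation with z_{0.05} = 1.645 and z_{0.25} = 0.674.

Cohen's d = |M₁ − M₂| / SD_pooled = |68.5 − 70.6| / 2.7 = 2.1 / 2.7 = 0.778.
For two independent groups with equal n: n = 2·((z_{α/2} + z_β) / d)².
z_{α/2} + z_β = 1.645 + 0.674 = 2.319.
n = 2 × (2.319 / 0.778)² = 2 × 2.981² = 2 × 8.88 = 17.8.
Round up to the next whole participant.

n = 18 per group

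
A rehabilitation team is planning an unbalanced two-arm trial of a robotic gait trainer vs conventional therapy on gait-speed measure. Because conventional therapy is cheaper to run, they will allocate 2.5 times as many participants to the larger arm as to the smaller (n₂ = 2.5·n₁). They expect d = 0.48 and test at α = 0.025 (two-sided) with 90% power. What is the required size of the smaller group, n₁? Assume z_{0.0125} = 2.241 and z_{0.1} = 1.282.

With allocation ratio k = n₂/n₁ = 2.5, Var(x̄₁−x̄₂) = σ²(1/n₁ + 1/(k·n₁)) = σ²·(k+1)/(k·n₁).
So n₁ = (1 + 1/k)·((z_{α/2} + z_β)/d)² = 1.400 × (3.523/0.48)².
n₁ = 1.400 × 53.87 = 75.4.
Round up: n₁ = 76, giving n₂ = 2.5 × 76 = 190.

n₁ = 76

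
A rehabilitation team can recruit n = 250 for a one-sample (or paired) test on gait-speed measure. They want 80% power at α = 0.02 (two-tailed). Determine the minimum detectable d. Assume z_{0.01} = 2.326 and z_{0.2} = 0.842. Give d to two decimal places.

For a single sample (or paired design) of n = 250: d_min = (z_{α/2} + z_β)/√n.
z-sum = 2.326 + 0.842 = 3.168.
d_min = 3.168 / √250 = 3.168 / 15.811 = 0.200.

d_min ≈ 0.20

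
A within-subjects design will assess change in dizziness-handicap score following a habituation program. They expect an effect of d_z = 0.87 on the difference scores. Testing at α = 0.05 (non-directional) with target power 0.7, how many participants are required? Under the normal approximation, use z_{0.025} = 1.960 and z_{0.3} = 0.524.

n = 9 pairs

For a paired (one-sample on differences) test: n = ((z_{α/2} + z_β) / d)².
z_{α/2} + z_β = 1.960 + 0.524 = 2.484.
n = (2.484 / 0.87)² = 2.855² = 8.15.
Round up.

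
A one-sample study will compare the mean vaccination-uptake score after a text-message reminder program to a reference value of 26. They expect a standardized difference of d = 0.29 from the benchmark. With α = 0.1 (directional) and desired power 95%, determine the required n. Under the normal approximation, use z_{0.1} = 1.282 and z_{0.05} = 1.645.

n = 102

For a one-sample test: n = ((z_{α} + z_β) / d)².
z_{α} + z_β = 1.282 + 1.645 = 2.927.
n = (2.927 / 0.29)² = 10.093² = 101.87.
Round up.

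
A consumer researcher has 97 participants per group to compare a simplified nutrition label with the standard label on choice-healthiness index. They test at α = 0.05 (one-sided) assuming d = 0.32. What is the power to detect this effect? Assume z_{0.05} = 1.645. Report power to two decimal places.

For two equal groups, power = Φ(d·√(n/2) − z_{α}).
d·√(n/2) = 0.32 × √(97/2) = 0.32 × 6.964 = 2.229.
z_β = 2.229 − 1.645 = 0.584.
Power = Φ(0.584) = 0.720.

power ≈ 0.72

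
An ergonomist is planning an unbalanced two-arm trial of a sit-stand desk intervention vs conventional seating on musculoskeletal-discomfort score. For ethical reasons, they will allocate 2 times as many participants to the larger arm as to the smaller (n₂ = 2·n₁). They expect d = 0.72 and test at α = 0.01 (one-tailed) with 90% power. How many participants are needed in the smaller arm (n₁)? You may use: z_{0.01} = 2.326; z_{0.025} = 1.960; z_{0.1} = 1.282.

n₁ = 38

With allocation ratio k = n₂/n₁ = 2, Var(x̄₁−x̄₂) = σ²(1/n₁ + 1/(k·n₁)) = σ²·(k+1)/(k·n₁).
So n₁ = (1 + 1/k)·((z_{α} + z_β)/d)² = 1.500 × (3.608/0.72)².
n₁ = 1.500 × 25.11 = 37.7.
Round up: n₁ = 38, giving n₂ = 2 × 38 = 76.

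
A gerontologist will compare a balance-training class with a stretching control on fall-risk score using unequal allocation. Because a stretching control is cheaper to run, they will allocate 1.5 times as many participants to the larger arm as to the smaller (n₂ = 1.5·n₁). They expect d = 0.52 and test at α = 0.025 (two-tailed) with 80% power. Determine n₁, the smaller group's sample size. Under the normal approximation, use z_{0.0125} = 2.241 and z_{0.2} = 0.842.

n₁ = 59

With allocation ratio k = n₂/n₁ = 1.5, Var(x̄₁−x̄₂) = σ²(1/n₁ + 1/(k·n₁)) = σ²·(k+1)/(k·n₁).
So n₁ = (1 + 1/k)·((z_{α/2} + z_β)/d)² = 1.667 × (3.083/0.52)².
n₁ = 1.667 × 35.15 = 58.6.
Round up: n₁ = 59, giving n₂ = ⌈1.5 × 59⌉ = ⌈88.5⌉ = 89.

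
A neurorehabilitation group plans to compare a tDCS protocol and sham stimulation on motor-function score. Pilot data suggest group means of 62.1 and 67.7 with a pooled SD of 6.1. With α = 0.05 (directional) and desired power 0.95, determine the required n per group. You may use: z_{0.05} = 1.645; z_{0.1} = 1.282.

Cohen's d = |M₁ − M₂| / SD_pooled = |62.1 − 67.7| / 6.1 = 5.6 / 6.1 = 0.918.
For two independent groups with equal n: n = 2·((z_{α} + z_β) / d)².
z_{α} + z_β = 1.645 + 1.645 = 3.290.
n = 2 × (3.290 / 0.918)² = 2 × 3.584² = 2 × 12.84 = 25.7.
Round up to the next whole participant.

n = 26 per group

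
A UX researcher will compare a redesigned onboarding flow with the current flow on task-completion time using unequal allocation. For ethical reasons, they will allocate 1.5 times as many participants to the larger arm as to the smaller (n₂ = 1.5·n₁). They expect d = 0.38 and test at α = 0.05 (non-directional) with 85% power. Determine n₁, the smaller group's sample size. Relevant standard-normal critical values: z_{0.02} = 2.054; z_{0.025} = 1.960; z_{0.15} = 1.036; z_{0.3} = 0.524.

n₁ = 104

With allocation ratio k = n₂/n₁ = 1.5, Var(x̄₁−x̄₂) = σ²(1/n₁ + 1/(k·n₁)) = σ²·(k+1)/(k·n₁).
So n₁ = (1 + 1/k)·((z_{α/2} + z_β)/d)² = 1.667 × (2.996/0.38)².
n₁ = 1.667 × 62.16 = 103.6.
Round up: n₁ = 104, giving n₂ = 1.5 × 104 = 156.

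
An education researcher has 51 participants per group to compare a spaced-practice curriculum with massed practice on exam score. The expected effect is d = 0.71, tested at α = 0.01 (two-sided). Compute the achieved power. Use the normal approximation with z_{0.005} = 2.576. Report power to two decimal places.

For two equal groups, power = Φ(d·√(n/2) − z_{α/2}).
d·√(n/2) = 0.71 × √(51/2) = 0.71 × 5.050 = 3.585.
z_β = 3.585 − 2.576 = 1.009.
Power = Φ(1.009) = 0.844.

power ≈ 0.84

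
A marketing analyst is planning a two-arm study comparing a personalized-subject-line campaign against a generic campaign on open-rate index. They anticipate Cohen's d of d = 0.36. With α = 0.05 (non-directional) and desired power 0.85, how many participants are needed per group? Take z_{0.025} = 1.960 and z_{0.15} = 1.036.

n = 139 per group

For two independent groups with equal n: n = 2·((z_{α/2} + z_β) / d)².
z_{α/2} + z_β = 1.960 + 1.036 = 2.996.
n = 2 × (2.996 / 0.36)² = 2 × 8.322² = 2 × 69.26 = 138.5.
Round up to the next whole participant.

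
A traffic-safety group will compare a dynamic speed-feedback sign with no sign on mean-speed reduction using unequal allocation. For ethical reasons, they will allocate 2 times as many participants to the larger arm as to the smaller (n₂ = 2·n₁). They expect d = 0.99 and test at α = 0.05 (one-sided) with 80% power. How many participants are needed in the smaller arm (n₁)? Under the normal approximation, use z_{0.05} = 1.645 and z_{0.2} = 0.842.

n₁ = 10

With allocation ratio k = n₂/n₁ = 2, Var(x̄₁−x̄₂) = σ²(1/n₁ + 1/(k·n₁)) = σ²·(k+1)/(k·n₁).
So n₁ = (1 + 1/k)·((z_{α} + z_β)/d)² = 1.500 × (2.487/0.99)².
n₁ = 1.500 × 6.31 = 9.5.
Round up: n₁ = 10, giving n₂ = 2 × 10 = 20.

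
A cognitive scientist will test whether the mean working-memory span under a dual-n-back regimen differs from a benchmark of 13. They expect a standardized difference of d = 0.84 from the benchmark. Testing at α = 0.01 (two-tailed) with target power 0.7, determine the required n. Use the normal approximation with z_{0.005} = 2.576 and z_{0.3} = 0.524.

n = 14

For a one-sample test: n = ((z_{α/2} + z_β) / d)².
z_{α/2} + z_β = 2.576 + 0.524 = 3.100.
n = (3.100 / 0.84)² = 3.690² = 13.62.
Round up.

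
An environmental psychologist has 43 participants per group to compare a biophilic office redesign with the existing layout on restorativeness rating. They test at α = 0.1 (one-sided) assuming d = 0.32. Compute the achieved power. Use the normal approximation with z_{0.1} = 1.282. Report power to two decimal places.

For two equal groups, power = Φ(d·√(n/2) − z_{α}).
d·√(n/2) = 0.32 × √(43/2) = 0.32 × 4.637 = 1.484.
z_β = 1.484 − 1.282 = 0.202.
Power = Φ(0.202) = 0.580.

power ≈ 0.58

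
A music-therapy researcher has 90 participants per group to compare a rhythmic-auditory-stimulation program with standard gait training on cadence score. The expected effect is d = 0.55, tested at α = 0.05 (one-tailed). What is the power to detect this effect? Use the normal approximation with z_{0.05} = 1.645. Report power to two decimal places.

power ≈ 0.98

For two equal groups, power = Φ(d·√(n/2) − z_{α}).
d·√(n/2) = 0.55 × √(90/2) = 0.55 × 6.708 = 3.690.
z_β = 3.690 − 1.645 = 2.045.
Power = Φ(2.045) = 0.980.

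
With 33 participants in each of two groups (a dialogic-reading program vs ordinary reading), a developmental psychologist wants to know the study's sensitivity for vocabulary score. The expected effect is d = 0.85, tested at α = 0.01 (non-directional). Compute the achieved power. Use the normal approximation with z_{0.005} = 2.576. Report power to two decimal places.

For two equal groups, power = Φ(d·√(n/2) − z_{α/2}).
d·√(n/2) = 0.85 × √(33/2) = 0.85 × 4.062 = 3.453.
z_β = 3.453 − 2.576 = 0.877.
Power = Φ(0.877) = 0.810.

power ≈ 0.81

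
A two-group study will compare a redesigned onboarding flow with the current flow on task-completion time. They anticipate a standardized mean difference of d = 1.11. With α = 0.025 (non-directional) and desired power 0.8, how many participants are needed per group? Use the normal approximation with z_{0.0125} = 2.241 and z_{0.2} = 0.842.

n = 16 per group

For two independent groups with equal n: n = 2·((z_{α/2} + z_β) / d)².
z_{α/2} + z_β = 2.241 + 0.842 = 3.083.
n = 2 × (3.083 / 1.11)² = 2 × 2.777² = 2 × 7.71 = 15.4.
Round up to the next whole participant.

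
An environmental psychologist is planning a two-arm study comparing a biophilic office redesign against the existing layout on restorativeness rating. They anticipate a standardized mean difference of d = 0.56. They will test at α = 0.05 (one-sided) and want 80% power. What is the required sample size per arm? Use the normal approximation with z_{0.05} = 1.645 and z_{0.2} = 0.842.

n = 40 per group

For two independent groups with equal n: n = 2·((z_{α} + z_β) / d)².
z_{α} + z_β = 1.645 + 0.842 = 2.487.
n = 2 × (2.487 / 0.56)² = 2 × 4.441² = 2 × 19.72 = 39.4.
Round up to the next whole participant.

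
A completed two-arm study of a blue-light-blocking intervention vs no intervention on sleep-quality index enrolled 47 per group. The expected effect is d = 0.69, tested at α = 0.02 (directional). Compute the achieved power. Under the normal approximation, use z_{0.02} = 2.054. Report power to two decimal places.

power ≈ 0.90

For two equal groups, power = Φ(d·√(n/2) − z_{α}).
d·√(n/2) = 0.69 × √(47/2) = 0.69 × 4.848 = 3.345.
z_β = 3.345 − 2.054 = 1.291.
Power = Φ(1.291) = 0.902.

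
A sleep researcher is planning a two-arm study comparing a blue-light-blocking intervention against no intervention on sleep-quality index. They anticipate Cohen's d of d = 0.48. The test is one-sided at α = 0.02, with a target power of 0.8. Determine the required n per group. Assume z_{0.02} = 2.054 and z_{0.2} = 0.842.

n = 73 per group

For two independent groups with equal n: n = 2·((z_{α} + z_β) / d)².
z_{α} + z_β = 2.054 + 0.842 = 2.896.
n = 2 × (2.896 / 0.48)² = 2 × 6.033² = 2 × 36.40 = 72.8.
Round up to the next whole participant.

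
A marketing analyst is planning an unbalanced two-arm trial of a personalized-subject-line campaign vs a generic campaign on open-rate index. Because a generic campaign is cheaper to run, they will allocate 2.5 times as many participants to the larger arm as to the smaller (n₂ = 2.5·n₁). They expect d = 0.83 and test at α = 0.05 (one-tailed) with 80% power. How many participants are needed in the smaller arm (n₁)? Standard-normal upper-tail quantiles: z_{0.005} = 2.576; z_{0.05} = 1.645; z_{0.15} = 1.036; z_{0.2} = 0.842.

n₁ = 13

With allocation ratio k = n₂/n₁ = 2.5, Var(x̄₁−x̄₂) = σ²(1/n₁ + 1/(k·n₁)) = σ²·(k+1)/(k·n₁).
So n₁ = (1 + 1/k)·((z_{α} + z_β)/d)² = 1.400 × (2.487/0.83)².
n₁ = 1.400 × 8.98 = 12.6.
Round up: n₁ = 13, giving n₂ = ⌈2.5 × 13⌉ = ⌈32.5⌉ = 33.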